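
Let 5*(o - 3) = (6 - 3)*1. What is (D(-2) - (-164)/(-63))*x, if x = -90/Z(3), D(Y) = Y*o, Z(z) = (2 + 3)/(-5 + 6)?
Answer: 6176/35 ≈ 176.46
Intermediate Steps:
Z(z) = 5 (Z(z) = 5/1 = 5*1 = 5)
o = 18/5 (o = 3 + ((6 - 3)*1)/5 = 3 + (3*1)/5 = 3 + (⅕)*3 = 3 + ⅗ = 18/5 ≈ 3.6000)
D(Y) = 18*Y/5 (D(Y) = Y*(18/5) = 18*Y/5)
x = -18 (x = -90/5 = -90*⅕ = -18)
(D(-2) - (-164)/(-63))*x = ((18/5)*(-2) - (-164)/(-63))*(-18) = (-36/5 - (-164)*(-1)/63)*(-18) = (-36/5 - 1*164/63)*(-18) = (-36/5 - 164/63)*(-18) = -3088/315*(-18) = 6176/35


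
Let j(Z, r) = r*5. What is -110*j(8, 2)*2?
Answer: -2200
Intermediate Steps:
j(Z, r) = 5*r
-110*j(8, 2)*2 = -110*5*2*2 = -1100*2 = -110*20 = -2200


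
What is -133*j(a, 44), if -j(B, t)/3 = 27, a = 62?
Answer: 10773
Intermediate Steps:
j(B, t) = -81 (j(B, t) = -3*27 = -81)
-133*j(a, 44) = -133*(-81) = 10773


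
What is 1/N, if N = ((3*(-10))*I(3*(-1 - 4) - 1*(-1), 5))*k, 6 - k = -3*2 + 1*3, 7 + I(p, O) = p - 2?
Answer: 1/6210 ≈ 0.00016103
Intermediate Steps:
I(p, O) = -9 + p (I(p, O) = -7 + (p - 2) = -7 + (-2 + p) = -9 + p)
k = 9 (k = 6 - (-3*2 + 1*3) = 6 - (-6 + 3) = 6 - 1*(-3) = 6 + 3 = 9)
N = 6210 (N = ((3*(-10))*(-9 + (3*(-1 - 4) - 1*(-1))))*9 = -30*(-9 + (3*(-5) + 1))*9 = -30*(-9 + (-15 + 1))*9 = -30*(-9 - 14)*9 = -30*(-23)*9 = 690*9 = 6210)
1/N = 1/6210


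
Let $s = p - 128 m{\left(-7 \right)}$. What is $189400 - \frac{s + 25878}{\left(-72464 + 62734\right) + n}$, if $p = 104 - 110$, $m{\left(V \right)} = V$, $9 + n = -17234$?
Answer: $\frac{5108712968}{26973} \approx 1.894 \cdot 10^{5}$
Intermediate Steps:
$n = -17243$ ($n = -9 - 17234 = -17243$)
$p = -6$ ($p = 104 - 110 = -6$)
$s = 890$ ($s = -6 - -896 = -6 + 896 = 890$)
$189400 - \frac{s + 25878}{\left(-72464 + 62734\right) + n} = 189400 - \frac{890 + 25878}{\left(-72464 + 62734\right) - 17243} = 189400 - \frac{26768}{-9730 - 17243} = 189400 - \frac{26768}{-26973} = 189400 - 26768 \left(- \frac{1}{26973}\right) = 189400 - - \frac{26768}{26973} = 189400 + \frac{26768}{26973} = \frac{5108712968}{26973}$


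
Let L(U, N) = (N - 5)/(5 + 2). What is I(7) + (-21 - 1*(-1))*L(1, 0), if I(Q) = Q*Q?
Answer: 443/7 ≈ 63.286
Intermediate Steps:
L(U, N) = -5/7 + N/7 (L(U, N) = (-5 + N)/7 = (-5 + N)*(⅐) = -5/7 + N/7)
I(Q) = Q²
I(7) + (-21 - 1*(-1))*L(1, 0) = 7² + (-21 - 1*(-1))*(-5/7 + (⅐)*0) = 49 + (-21 + 1)*(-5/7 + 0) = 49 - 20*(-5/7) = 49 + 100/7 = 443/7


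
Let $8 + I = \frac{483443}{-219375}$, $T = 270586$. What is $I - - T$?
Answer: $\frac{59357565307}{219375} \approx 2.7058 \cdot 10^{5}$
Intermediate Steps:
$I = - \frac{2238443}{219375}$ ($I = -8 + \frac{483443}{-219375} = -8 + 483443 \left(- \frac{1}{219375}\right) = -8 - \frac{483443}{219375} = - \frac{2238443}{219375} \approx -10.204$)
$I - - T = - \frac{2238443}{219375} - \left(-1\right) 270586 = - \frac{2238443}{219375} - -270586 = - \frac{2238443}{219375} + 270586 = \frac{59357565307}{219375}$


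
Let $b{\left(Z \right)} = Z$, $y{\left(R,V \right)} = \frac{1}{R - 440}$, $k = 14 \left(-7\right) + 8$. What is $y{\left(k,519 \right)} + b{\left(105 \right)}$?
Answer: $\frac{55649}{530} \approx 105.0$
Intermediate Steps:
$k = -90$ ($k = -98 + 8 = -90$)
$y{\left(R,V \right)} = \frac{1}{-440 + R}$
$y{\left(k,519 \right)} + b{\left(105 \right)} = \frac{1}{-440 - 90} + 105 = \frac{1}{-530} + 105 = - \frac{1}{530} + 105 = \frac{55649}{530}$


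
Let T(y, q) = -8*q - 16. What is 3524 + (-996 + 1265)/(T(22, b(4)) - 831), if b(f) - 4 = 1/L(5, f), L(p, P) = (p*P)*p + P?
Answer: 40268775/11428 ≈ 3523.7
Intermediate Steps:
L(p, P) = P + P*p² (L(p, P) = (P*p)*p + P = P*p² + P = P + P*p²)
b(f) = 4 + 1/(26*f) (b(f) = 4 + 1/(f*(1 + 5²)) = 4 + 1/(f*(1 + 25)) = 4 + 1/(f*26) = 4 + 1/(26*f))
T(y, q) = -16 - 8*q
3524 + (-996 + 1265)/(T(22, b(4)) - 831) = 3524 + (-996 + 1265)/((-16 - 8*(4 + (1/26)/4)) - 831) = 3524 + 269/((-16 - 8*(4 + (1/26)*(¼))) - 831) = 3524 + 269/((-16 - 8*(4 + 1/104)) - 831) = 3524 + 269/((-16 - 8*417/104) - 831) = 3524 + 269/((-16 - 417/13) - 831) = 3524 + 269/(-625/13 - 831) = 3524 + 269/(-11428/13) = 3524 + 269*(-13/11428) = 3524 - 3497/11428 = 40268775/11428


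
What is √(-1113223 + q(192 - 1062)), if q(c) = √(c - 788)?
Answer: √(-1113223 + I*√1658) ≈ 0.02 + 1055.1*I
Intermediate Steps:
q(c) = √(-788 + c)
√(-1113223 + q(192 - 1062)) = √(-1113223 + √(-788 + (192 - 1062))) = √(-1113223 + √(-788 - 870)) = √(-1113223 + √(-1658)) = √(-1113223 + I*√1658)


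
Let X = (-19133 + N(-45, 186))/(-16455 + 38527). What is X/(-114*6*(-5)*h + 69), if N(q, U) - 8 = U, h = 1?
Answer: -6313/25669736 ≈ -0.00024593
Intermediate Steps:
N(q, U) = 8 + U
X = -18939/22072 (X = (-19133 + (8 + 186))/(-16455 + 38527) = (-19133 + 194)/22072 = -18939*1/22072 = -18939/22072 ≈ -0.85806)
X/(-114*6*(-5)*h + 69) = -18939/(22072*(-114*6*(-5) + 69)) = -18939/(22072*(-(-3420) + 69)) = -18939/(22072*(-114*(-30) + 69)) = -18939/(22072*(3420 + 69)) = -18939/22072/3489 = -18939/22072*1/3489 = -6313/25669736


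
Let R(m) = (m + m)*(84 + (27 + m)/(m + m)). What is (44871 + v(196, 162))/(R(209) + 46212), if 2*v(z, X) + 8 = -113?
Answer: 89621/163120 ≈ 0.54942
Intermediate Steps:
v(z, X) = -121/2 (v(z, X) = -4 + (½)*(-113) = -4 - 113/2 = -121/2)
R(m) = 2*m*(84 + (27 + m)/(2*m)) (R(m) = (2*m)*(84 + (27 + m)/((2*m))) = (2*m)*(84 + (27 + m)*(1/(2*m))) = (2*m)*(84 + (27 + m)/(2*m)) = 2*m*(84 + (27 + m)/(2*m)))
(44871 + v(196, 162))/(R(209) + 46212) = (44871 - 121/2)/((27 + 169*209) + 46212) = 89621/(2*((27 + 35321) + 46212)) = 89621/(2*(35348 + 46212)) = (89621/2)/81560 = (89621/2)*(1/81560) = 89621/163120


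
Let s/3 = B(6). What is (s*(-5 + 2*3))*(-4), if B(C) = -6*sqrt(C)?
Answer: 72*sqrt(6) ≈ 176.36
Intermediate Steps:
s = -18*sqrt(6) (s = 3*(-6*sqrt(6)) = -18*sqrt(6) ≈ -44.091)
(s*(-5 + 2*3))*(-4) = ((-18*sqrt(6))*(-5 + 2*3))*(-4) = ((-18*sqrt(6))*(-5 + 6))*(-4) = (-18*sqrt(6)*1)*(-4) = -18*sqrt(6)*(-4) = 72*sqrt(6)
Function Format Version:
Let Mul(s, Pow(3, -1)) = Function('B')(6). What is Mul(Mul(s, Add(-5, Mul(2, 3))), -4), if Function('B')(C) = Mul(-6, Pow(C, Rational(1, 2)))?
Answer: Mul(72, Pow(6, Rational(1, 2))) ≈ 176.36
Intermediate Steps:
s = Mul(-18, Pow(6, Rational(1, 2))) (s = Mul(3, Mul(-6, Pow(6, Rational(1, 2)))) = Mul(-18, Pow(6, Rational(1, 2))) ≈ -44.091)
Mul(Mul(s, Add(-5, Mul(2, 3))), -4) = Mul(Mul(Mul(-18, Pow(6, Rational(1, 2))), Add(-5, Mul(2, 3))), -4) = Mul(Mul(Mul(-18, Pow(6, Rational(1, 2))), Add(-5, 6)), -4) = Mul(Mul(Mul(-18, Pow(6, Rational(1, 2))), 1), -4) = Mul(Mul(-18, Pow(6, Rational(1, 2))), -4) = Mul(72, Pow(6, Rational(1, 2)))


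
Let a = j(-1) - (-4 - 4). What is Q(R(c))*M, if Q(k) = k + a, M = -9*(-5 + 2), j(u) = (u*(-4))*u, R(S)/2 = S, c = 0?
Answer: 108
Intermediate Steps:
R(S) = 2*S
j(u) = -4*u² (j(u) = (-4*u)*u = -4*u²)
a = 4 (a = -4*(-1)² - (-4 - 4) = -4*1 - 1*(-8) = -4 + 8 = 4)
M = 27 (M = -9*(-3) = 27)
Q(k) = 4 + k (Q(k) = k + 4 = 4 + k)
Q(R(c))*M = (4 + 2*0)*27 = (4 + 0)*27 = 4*27 = 108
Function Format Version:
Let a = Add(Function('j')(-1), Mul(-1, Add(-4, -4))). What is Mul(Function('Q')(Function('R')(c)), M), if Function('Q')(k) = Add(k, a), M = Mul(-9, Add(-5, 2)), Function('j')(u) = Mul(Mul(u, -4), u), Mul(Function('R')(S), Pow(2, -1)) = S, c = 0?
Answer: 108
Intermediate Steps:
Function('R')(S) = Mul(2, S)
Function('j')(u) = Mul(-4, Pow(u, 2)) (Function('j')(u) = Mul(Mul(-4, u), u) = Mul(-4, Pow(u, 2)))
a = 4 (a = Add(Mul(-4, Pow(-1, 2)), Mul(-1, Add(-4, -4))) = Add(Mul(-4, 1), Mul(-1, -8)) = Add(-4, 8) = 4)
M = 27 (M = Mul(-9, -3) = 27)
Function('Q')(k) = Add(4, k) (Function('Q')(k) = Add(k, 4) = Add(4, k))
Mul(Function('Q')(Function('R')(c)), M) = Mul(Add(4, Mul(2, 0)), 27) = Mul(Add(4, 0), 27) = Mul(4, 27) = 108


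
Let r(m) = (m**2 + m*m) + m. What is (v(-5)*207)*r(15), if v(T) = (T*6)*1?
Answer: -2887650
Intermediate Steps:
v(T) = 6*T (v(T) = (6*T)*1 = 6*T)
r(m) = m + 2*m**2 (r(m) = (m**2 + m**2) + m = 2*m**2 + m = m + 2*m**2)
(v(-5)*207)*r(15) = ((6*(-5))*207)*(15*(1 + 2*15)) = (-30*207)*(15*(1 + 30)) = -93150*31 = -6210*465 = -2887650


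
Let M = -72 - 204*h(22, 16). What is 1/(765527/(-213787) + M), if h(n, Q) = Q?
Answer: -4363/14570591 ≈ -0.00029944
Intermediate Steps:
M = -3336 (M = -72 - 204*16 = -72 - 3264 = -3336)
1/(765527/(-213787) + M) = 1/(765527/(-213787) - 3336) = 1/(765527*(-1/213787) - 3336) = 1/(-15623/4363 - 3336) = 1/(-14570591/4363) = -4363/14570591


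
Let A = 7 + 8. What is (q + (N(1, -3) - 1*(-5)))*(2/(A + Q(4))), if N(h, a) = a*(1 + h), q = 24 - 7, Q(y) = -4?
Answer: 32/11 ≈ 2.9091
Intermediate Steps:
A = 15
q = 17
(q + (N(1, -3) - 1*(-5)))*(2/(A + Q(4))) = (17 + (-3*(1 + 1) - 1*(-5)))*(2/(15 - 4)) = (17 + (-3*2 + 5))*(2/11) = (17 + (-6 + 5))*(2*(1/11)) = (17 - 1)*(2/11) = 16*(2/11) = 32/11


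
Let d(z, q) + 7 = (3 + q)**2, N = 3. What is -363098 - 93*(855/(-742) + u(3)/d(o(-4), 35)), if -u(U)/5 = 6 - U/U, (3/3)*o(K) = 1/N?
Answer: -129012902229/355418 ≈ -3.6299e+5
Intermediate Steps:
o(K) = 1/3
d(z, q) = -7 + (3 + q)**2
u(U) = -25 (u(U) = -5*(6 - U/U) = -5*(6 - 1*1) = -5*(6 - 1) = -5*5 = -25)
-363098 - 93*(855/(-742) + u(3)/d(o(-4), 35)) = -363098 - 93*(855/(-742) - 25/(-7 + (3 + 35)**2)) = -363098 - 93*(855*(-1/742) - 25/(-7 + 38**2)) = -363098 - 93*(-855/742 - 25/(-7 + 1444)) = -363098 - 93*(-855/742 - 25/1437) = -363098 - 93*(-1247185/1066254) = -363098 + 38662735/355418 = -129012902229/355418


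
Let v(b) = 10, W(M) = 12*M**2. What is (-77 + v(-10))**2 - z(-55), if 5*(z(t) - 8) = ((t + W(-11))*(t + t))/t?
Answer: 19611/5 ≈ 3922.2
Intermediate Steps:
z(t) = 2944/5 + 2*t/5 (z(t) = 8 + (((t + 12*(-11)**2)*(t + t))/t)/5 = 8 + (((t + 12*121)*(2*t))/t)/5 = 8 + (((t + 1452)*(2*t))/t)/5 = 8 + (((1452 + t)*(2*t))/t)/5 = 8 + ((2*t*(1452 + t))/t)/5 = 8 + (2904 + 2*t)/5 = 8 + (2904/5 + 2*t/5) = 2944/5 + 2*t/5)
(-77 + v(-10))**2 - z(-55) = (-77 + 10)**2 - (2944/5 + (2/5)*(-55)) = (-67)**2 - (2944/5 - 22) = 4489 - 1*2834/5 = 4489 - 2834/5 = 19611/5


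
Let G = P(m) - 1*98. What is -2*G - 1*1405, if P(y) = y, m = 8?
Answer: -1225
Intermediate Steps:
G = -90 (G = 8 - 1*98 = 8 - 98 = -90)
-2*G - 1*1405 = -2*(-90) - 1*1405 = 180 - 1405 = -1225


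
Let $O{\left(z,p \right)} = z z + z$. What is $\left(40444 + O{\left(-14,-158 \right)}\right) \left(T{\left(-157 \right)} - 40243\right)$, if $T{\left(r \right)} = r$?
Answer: $-1641290400$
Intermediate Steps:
$O{\left(z,p \right)} = z + z^{2}$ ($O{\left(z,p \right)} = z^{2} + z = z + z^{2}$)
$\left(40444 + O{\left(-14,-158 \right)}\right) \left(T{\left(-157 \right)} - 40243\right) = \left(40444 - 14 \left(1 - 14\right)\right) \left(-157 - 40243\right) = \left(40444 - -182\right) \left(-40400\right) = \left(40444 + 182\right) \left(-40400\right) = 40626 \left(-40400\right) = -1641290400$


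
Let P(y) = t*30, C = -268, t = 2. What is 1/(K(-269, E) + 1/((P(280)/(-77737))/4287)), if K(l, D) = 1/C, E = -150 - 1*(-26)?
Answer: -335/1860693399 ≈ -1.8004e-7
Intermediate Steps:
E = -124 (E = -150 + 26 = -124)
P(y) = 60 (P(y) = 2*30 = 60)
K(l, D) = -1/268 (K(l, D) = 1/(-268) = -1/268)
1/(K(-269, E) + 1/((P(280)/(-77737))/4287)) = 1/(-1/268 + 1/((60/(-77737))/4287)) = 1/(-1/268 + 1/((60*(-1/77737))*(1/4287))) = 1/(-1/268 + 1/(-60/77737*1/4287)) = 1/(-1/268 + 1/(-20/111086173)) = 1/(-1/268 - 111086173/20) = 1/(-1860693399/335) = -335/1860693399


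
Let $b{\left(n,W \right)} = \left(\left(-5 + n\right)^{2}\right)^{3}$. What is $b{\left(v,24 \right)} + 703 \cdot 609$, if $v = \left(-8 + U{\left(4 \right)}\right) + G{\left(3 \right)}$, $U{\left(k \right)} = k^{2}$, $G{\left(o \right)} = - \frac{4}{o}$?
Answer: $\frac{312120208}{729} \approx 4.2815 \cdot 10^{5}$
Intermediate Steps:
$v = \frac{20}{3}$ ($v = \left(-8 + 4^{2}\right) - \frac{4}{3} = \left(-8 + 16\right) - \frac{4}{3} = 8 - \frac{4}{3} = \frac{20}{3} \approx 6.6667$)
$b{\left(n,W \right)} = \left(-5 + n\right)^{6}$
$b{\left(v,24 \right)} + 703 \cdot 609 = \left(-5 + \frac{20}{3}\right)^{6} + 703 \cdot 609 = \left(\frac{5}{3}\right)^{6} + 428127 = \frac{15625}{729} + 428127 = \frac{312120208}{729}$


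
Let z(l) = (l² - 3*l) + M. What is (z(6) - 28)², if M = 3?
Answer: 49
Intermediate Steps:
z(l) = 3 + l² - 3*l (z(l) = (l² - 3*l) + 3 = 3 + l² - 3*l)
(z(6) - 28)² = ((3 + 6² - 3*6) - 28)² = ((3 + 36 - 18) - 28)² = (21 - 28)² = (-7)² = 49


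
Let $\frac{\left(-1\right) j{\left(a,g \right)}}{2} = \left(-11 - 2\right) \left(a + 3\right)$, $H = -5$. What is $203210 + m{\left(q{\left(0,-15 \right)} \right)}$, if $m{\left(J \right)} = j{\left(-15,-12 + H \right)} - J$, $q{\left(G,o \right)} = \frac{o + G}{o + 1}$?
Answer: $\frac{2840557}{14} \approx 2.029 \cdot 10^{5}$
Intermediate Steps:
$q{\left(G,o \right)} = \frac{G + o}{1 + o}$
$j{\left(a,g \right)} = 78 + 26 a$ ($j{\left(a,g \right)} = - 2 \left(-11 - 2\right) \left(a + 3\right) = - 2 \left(- 13 \left(3 + a\right)\right) = - 2 \left(-39 - 13 a\right) = 78 + 26 a$)
$m{\left(J \right)} = -312 - J$ ($m{\left(J \right)} = \left(78 + 26 \left(-15\right)\right) - J = \left(78 - 390\right) - J = -312 - J$)
$203210 + m{\left(q{\left(0,-15 \right)} \right)} = 203210 - \left(312 + \frac{0 - 15}{1 - 15}\right) = 203210 - \left(312 + \frac{1}{-14} \left(-15\right)\right) = 203210 - \left(312 - - \frac{15}{14}\right) = 203210 - \frac{4383}{14} = \frac{2840557}{14}$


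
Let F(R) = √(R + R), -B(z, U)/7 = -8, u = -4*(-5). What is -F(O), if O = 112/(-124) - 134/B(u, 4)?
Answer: -I*√1241674/434 ≈ -2.5675*I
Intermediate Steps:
u = 20
B(z, U) = 56 (B(z, U) = -7*(-8) = 56)
O = -2861/868 (O = 112/(-124) - 134/56 = 112*(-1/124) - 134*1/56 = -28/31 - 67/28 = -2861/868 ≈ -3.2961)
F(R) = √2*√R (F(R) = √(2*R) = √2*√R)
-F(O) = -√2*√(-2861/868) = -√2*I*√620837/434 = -I*√1241674/434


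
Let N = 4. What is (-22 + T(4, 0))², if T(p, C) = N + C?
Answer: 324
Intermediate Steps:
T(p, C) = 4 + C
(-22 + T(4, 0))² = (-22 + (4 + 0))² = (-22 + 4)² = (-18)² = 324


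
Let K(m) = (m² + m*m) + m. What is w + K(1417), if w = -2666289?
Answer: 1350906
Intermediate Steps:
K(m) = m + 2*m² (K(m) = (m² + m²) + m = 2*m² + m = m + 2*m²)
w + K(1417) = -2666289 + 1417*(1 + 2*1417) = -2666289 + 1417*(1 + 2834) = -2666289 + 1417*2835 = -2666289 + 4017195 = 1350906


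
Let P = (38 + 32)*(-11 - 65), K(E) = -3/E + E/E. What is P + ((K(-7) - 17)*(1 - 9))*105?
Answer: 7760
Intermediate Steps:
K(E) = 1 - 3/E (K(E) = -3/E + 1 = 1 - 3/E)
P = -5320 (P = 70*(-76) = -5320)
P + ((K(-7) - 17)*(1 - 9))*105 = -5320 + (((-3 - 7)/(-7) - 17)*(1 - 9))*105 = -5320 + ((-⅐*(-10) - 17)*(-8))*105 = -5320 + ((10/7 - 17)*(-8))*105 = -5320 - 109/7*(-8)*105 = -5320 + (872/7)*105 = -5320 + 13080 = 7760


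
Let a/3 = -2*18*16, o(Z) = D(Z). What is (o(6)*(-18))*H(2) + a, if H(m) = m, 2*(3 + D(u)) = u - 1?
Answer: -1710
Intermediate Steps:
D(u) = -7/2 + u/2 (D(u) = -3 + (u - 1)/2 = -3 + (-1 + u)/2 = -3 + (-½ + u/2) = -7/2 + u/2)
o(Z) = -7/2 + Z/2
a = -1728 (a = 3*(-2*18*16) = 3*(-36*16) = 3*(-576) = -1728)
(o(6)*(-18))*H(2) + a = ((-7/2 + (½)*6)*(-18))*2 - 1728 = ((-7/2 + 3)*(-18))*2 - 1728 = -½*(-18)*2 - 1728 = 9*2 - 1728 = 18 - 1728 = -1710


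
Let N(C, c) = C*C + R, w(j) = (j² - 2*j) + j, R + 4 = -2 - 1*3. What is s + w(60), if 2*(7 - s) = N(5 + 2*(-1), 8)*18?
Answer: 3547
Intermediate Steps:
R = -9 (R = -4 + (-2 - 1*3) = -4 + (-2 - 3) = -4 - 5 = -9)
w(j) = j² - j
N(C, c) = -9 + C² (N(C, c) = C*C - 9 = C² - 9 = -9 + C²)
s = 7 (s = 7 - (-9 + (5 + 2*(-1))²)*18/2 = 7 - (-9 + (5 - 2)²)*18/2 = 7 - (-9 + 3²)*18/2 = 7 - (-9 + 9)*18/2 = 7 - 0*18 = 7 - ½*0 = 7 + 0 = 7)
s + w(60) = 7 + 60*(-1 + 60) = 7 + 60*59 = 7 + 3540 = 3547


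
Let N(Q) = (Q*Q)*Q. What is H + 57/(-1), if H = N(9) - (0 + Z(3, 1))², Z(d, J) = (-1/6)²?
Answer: 870911/1296 ≈ 672.00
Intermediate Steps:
N(Q) = Q³ (N(Q) = Q²*Q = Q³)
Z(d, J) = 1/36 (Z(d, J) = (-1*⅙)² = (-⅙)² = 1/36)
H = 944783/1296 (H = 9³ - (0 + 1/36)² = 729 - (1/36)² = 729 - 1*1/1296 = 729 - 1/1296 = 944783/1296 ≈ 729.00)
H + 57/(-1) = 944783/1296 + 57/(-1) = 944783/1296 + 57*(-1) = 944783/1296 - 57 = 870911/1296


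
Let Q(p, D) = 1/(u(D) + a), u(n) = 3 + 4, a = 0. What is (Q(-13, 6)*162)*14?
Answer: 324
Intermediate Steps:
u(n) = 7
Q(p, D) = ⅐ (Q(p, D) = 1/(7 + 0) = 1/7 = ⅐)
(Q(-13, 6)*162)*14 = ((⅐)*162)*14 = (162/7)*14 = 324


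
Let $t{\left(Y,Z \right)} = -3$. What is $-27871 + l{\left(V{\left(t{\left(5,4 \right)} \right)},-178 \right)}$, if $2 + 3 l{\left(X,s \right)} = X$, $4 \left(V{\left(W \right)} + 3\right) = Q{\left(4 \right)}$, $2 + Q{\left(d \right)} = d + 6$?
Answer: $-27872$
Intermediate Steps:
$Q{\left(d \right)} = 4 + d$ ($Q{\left(d \right)} = -2 + \left(d + 6\right) = -2 + \left(6 + d\right) = 4 + d$)
$V{\left(W \right)} = -1$ ($V{\left(W \right)} = -3 + \frac{4 + 4}{4} = -3 + \frac{1}{4} \cdot 8 = -3 + 2 = -1$)
$l{\left(X,s \right)} = - \frac{2}{3} + \frac{X}{3}$
$-27871 + l{\left(V{\left(t{\left(5,4 \right)} \right)},-178 \right)} = -27871 + \left(- \frac{2}{3} + \frac{1}{3} \left(-1\right)\right) = -27871 - 1 = -27872$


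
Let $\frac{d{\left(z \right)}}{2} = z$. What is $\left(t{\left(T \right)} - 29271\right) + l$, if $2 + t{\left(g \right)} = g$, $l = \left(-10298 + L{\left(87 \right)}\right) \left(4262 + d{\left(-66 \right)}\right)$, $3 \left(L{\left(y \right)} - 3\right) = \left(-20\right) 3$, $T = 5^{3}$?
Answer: $-42630098$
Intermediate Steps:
$T = 125$
$L{\left(y \right)} = -17$ ($L{\left(y \right)} = 3 + \frac{\left(-20\right) 3}{3} = 3 + \frac{1}{3} \left(-60\right) = 3 - 20 = -17$)
$d{\left(z \right)} = 2 z$
$l = -42600950$ ($l = \left(-10298 - 17\right) \left(4262 + 2 \left(-66\right)\right) = - 10315 \left(4262 - 132\right) = \left(-10315\right) 4130 = -42600950$)
$t{\left(g \right)} = -2 + g$
$\left(t{\left(T \right)} - 29271\right) + l = \left(\left(-2 + 125\right) - 29271\right) - 42600950 = \left(123 - 29271\right) - 42600950 = -29148 - 42600950 = -42630098$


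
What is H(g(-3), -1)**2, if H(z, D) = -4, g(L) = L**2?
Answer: 16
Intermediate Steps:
H(g(-3), -1)**2 = (-4)**2 = 16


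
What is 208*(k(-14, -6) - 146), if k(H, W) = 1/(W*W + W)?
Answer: -455416/15 ≈ -30361.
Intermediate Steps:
k(H, W) = 1/(W + W²) (k(H, W) = 1/(W² + W) = 1/(W + W²))
208*(k(-14, -6) - 146) = 208*(1/((-6)*(1 - 6)) - 146) = 208*(-⅙/(-5) - 146) = 208*(-⅙*(-⅕) - 146) = 208*(1/30 - 146) = 208*(-4379/30) = -455416/15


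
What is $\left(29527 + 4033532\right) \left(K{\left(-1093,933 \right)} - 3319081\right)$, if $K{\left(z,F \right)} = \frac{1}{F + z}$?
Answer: $- \frac{2157699512667699}{160} \approx -1.3486 \cdot 10^{13}$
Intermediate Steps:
$\left(29527 + 4033532\right) \left(K{\left(-1093,933 \right)} - 3319081\right) = \left(29527 + 4033532\right) \left(\frac{1}{933 - 1093} - 3319081\right) = 4063059 \left(\frac{1}{-160} - 3319081\right) = 4063059 \left(- \frac{1}{160} - 3319081\right) = 4063059 \left(- \frac{531052961}{160}\right) = - \frac{2157699512667699}{160}$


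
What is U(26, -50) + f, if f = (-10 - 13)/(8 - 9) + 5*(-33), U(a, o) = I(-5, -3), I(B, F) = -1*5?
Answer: -147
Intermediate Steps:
I(B, F) = -5
U(a, o) = -5
f = -142 (f = -23/(-1) - 165 = -23*(-1) - 165 = 23 - 165 = -142)
U(26, -50) + f = -5 - 142 = -147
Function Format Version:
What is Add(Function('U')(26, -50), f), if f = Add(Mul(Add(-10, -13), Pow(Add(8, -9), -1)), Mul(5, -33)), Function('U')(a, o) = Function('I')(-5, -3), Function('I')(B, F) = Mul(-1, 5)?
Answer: -147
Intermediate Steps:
Function('I')(B, F) = -5
Function('U')(a, o) = -5
f = -142 (f = Add(Mul(-23, Pow(-1, -1)), -165) = Add(Mul(-23, -1), -165) = Add(23, -165) = -142)
Add(Function('U')(26, -50), f) = Add(-5, -142) = -147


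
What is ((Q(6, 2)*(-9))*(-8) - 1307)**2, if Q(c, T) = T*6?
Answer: 196249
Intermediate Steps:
Q(c, T) = 6*T
((Q(6, 2)*(-9))*(-8) - 1307)**2 = (((6*2)*(-9))*(-8) - 1307)**2 = ((12*(-9))*(-8) - 1307)**2 = (-108*(-8) - 1307)**2 = (864 - 1307)**2 = (-443)**2 = 196249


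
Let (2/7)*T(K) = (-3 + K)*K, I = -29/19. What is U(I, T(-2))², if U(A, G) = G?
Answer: 1225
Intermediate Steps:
I = -29/19 (I = -29*1/19 = -29/19 ≈ -1.5263)
T(K) = 7*K*(-3 + K)/2 (T(K) = 7*((-3 + K)*K)/2 = 7*(K*(-3 + K))/2 = 7*K*(-3 + K)/2)
U(I, T(-2))² = ((7/2)*(-2)*(-3 - 2))² = ((7/2)*(-2)*(-5))² = 35² = 1225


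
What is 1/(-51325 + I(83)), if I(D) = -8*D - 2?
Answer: -1/51991 ≈ -1.9234e-5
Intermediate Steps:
I(D) = -2 - 8*D
1/(-51325 + I(83)) = 1/(-51325 + (-2 - 8*83)) = 1/(-51325 + (-2 - 664)) = 1/(-51325 - 666) = 1/(-51991) = -1/51991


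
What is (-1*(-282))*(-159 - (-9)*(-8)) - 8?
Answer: -65150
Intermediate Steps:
(-1*(-282))*(-159 - (-9)*(-8)) - 8 = 282*(-159 - 1*72) - 8 = 282*(-159 - 72) - 8 = 282*(-231) - 8 = -65142 - 8 = -65150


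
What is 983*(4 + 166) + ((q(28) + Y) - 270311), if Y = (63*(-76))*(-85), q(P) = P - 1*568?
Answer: 303239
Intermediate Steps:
q(P) = -568 + P (q(P) = P - 568 = -568 + P)
Y = 406980 (Y = -4788*(-85) = 406980)
983*(4 + 166) + ((q(28) + Y) - 270311) = 983*(4 + 166) + (((-568 + 28) + 406980) - 270311) = 983*170 + ((-540 + 406980) - 270311) = 167110 + (406440 - 270311) = 167110 + 136129 = 303239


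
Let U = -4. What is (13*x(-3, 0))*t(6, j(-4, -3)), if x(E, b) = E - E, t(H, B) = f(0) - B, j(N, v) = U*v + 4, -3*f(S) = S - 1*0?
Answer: 0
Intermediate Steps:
f(S) = -S/3 (f(S) = -(S - 1*0)/3 = -(S + 0)/3 = -S/3)
j(N, v) = 4 - 4*v (j(N, v) = -4*v + 4 = 4 - 4*v)
t(H, B) = -B (t(H, B) = -⅓*0 - B = 0 - B = -B)
x(E, b) = 0
(13*x(-3, 0))*t(6, j(-4, -3)) = (13*0)*(-(4 - 4*(-3))) = 0*(-(4 + 12)) = 0*(-1*16) = 0*(-16) = 0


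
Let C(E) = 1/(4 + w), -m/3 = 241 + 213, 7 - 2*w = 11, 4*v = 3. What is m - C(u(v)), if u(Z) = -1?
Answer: -2725/2 ≈ -1362.5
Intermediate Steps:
v = ¾ (v = (¼)*3 = ¾ ≈ 0.75000)
w = -2 (w = 7/2 - ½*11 = 7/2 - 11/2 = -2)
m = -1362 (m = -3*(241 + 213) = -3*454 = -1362)
C(E) = ½ (C(E) = 1/(4 - 2) = 1/2 = ½)
m - C(u(v)) = -1362 - 1*½ = -1362 - ½ = -2725/2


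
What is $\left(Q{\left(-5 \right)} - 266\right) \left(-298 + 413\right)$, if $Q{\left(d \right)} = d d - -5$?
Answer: $-27140$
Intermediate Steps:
$Q{\left(d \right)} = 5 + d^{2}$ ($Q{\left(d \right)} = d^{2} + 5 = 5 + d^{2}$)
$\left(Q{\left(-5 \right)} - 266\right) \left(-298 + 413\right) = \left(\left(5 + \left(-5\right)^{2}\right) - 266\right) \left(-298 + 413\right) = \left(\left(5 + 25\right) - 266\right) 115 = \left(30 - 266\right) 115 = \left(-236\right) 115 = -27140$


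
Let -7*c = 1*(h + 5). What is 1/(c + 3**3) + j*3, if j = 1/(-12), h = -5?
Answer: -23/108 ≈ -0.21296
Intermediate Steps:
c = 0 (c = -(-5 + 5)/7 = -0/7 = -1/7*0 = 0)
j = -1/12 ≈ -0.083333
1/(c + 3**3) + j*3 = 1/(0 + 3**3) - 1/12*3 = 1/(0 + 27) - 1/4 = 1/27 - 1/4 = -23/108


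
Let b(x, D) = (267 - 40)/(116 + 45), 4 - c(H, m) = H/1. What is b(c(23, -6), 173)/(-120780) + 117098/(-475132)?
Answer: -81326656493/329972047020 ≈ -0.24647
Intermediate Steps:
c(H, m) = 4 - H (c(H, m) = 4 - H/1 = 4 - H)
b(x, D) = 227/161
b(c(23, -6), 173)/(-120780) + 117098/(-475132) = (227/161)/(-120780) + 117098/(-475132) = (227/161)*(-1/120780) + 117098*(-1/475132) = -227/19445580 - 58549/237566 = -81326656493/329972047020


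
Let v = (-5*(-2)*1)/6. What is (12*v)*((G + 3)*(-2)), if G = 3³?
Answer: -1200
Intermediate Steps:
v = 5/3 (v = (10*1)*(⅙) = 10*(⅙) = 5/3 ≈ 1.6667)
G = 27
(12*v)*((G + 3)*(-2)) = (12*(5/3))*((27 + 3)*(-2)) = 20*(30*(-2)) = 20*(-60) = -1200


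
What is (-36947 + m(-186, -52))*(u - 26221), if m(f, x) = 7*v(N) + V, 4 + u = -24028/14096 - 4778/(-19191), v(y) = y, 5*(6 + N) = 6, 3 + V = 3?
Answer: 65591424090196039/67629084 ≈ 9.6987e+8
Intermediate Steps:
V = 0 (V = -3 + 3 = 0)
N = -24/5 (N = -6 + (⅕)*6 = -6 + 6/5 = -24/5 ≈ -4.8000)
u = -368959001/67629084 (u = -4 + (-24028/14096 - 4778/(-19191)) = -4 + (-24028*1/14096 - 4778*(-1/19191)) = -4 + (-6007/3524 + 4778/19191) = -4 - 98442665/67629084 = -368959001/67629084 ≈ -5.4556)
m(f, x) = -168/5 (m(f, x) = 7*(-24/5) + 0 = -168/5 + 0 = -168/5)
(-36947 + m(-186, -52))*(u - 26221) = (-36947 - 168/5)*(-368959001/67629084 - 26221) = -184903/5*(-1773671170565/67629084) = 65591424090196039/67629084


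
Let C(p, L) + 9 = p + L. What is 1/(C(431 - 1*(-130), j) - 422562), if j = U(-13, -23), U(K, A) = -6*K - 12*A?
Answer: -1/421656 ≈ -2.3716e-6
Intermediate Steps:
U(K, A) = -12*A - 6*K
j = 354 (j = -12*(-23) - 6*(-13) = 276 + 78 = 354)
C(p, L) = -9 + L + p (C(p, L) = -9 + (p + L) = -9 + (L + p) = -9 + L + p)
1/(C(431 - 1*(-130), j) - 422562) = 1/((-9 + 354 + (431 - 1*(-130))) - 422562) = 1/((-9 + 354 + (431 + 130)) - 422562) = 1/((-9 + 354 + 561) - 422562) = 1/(906 - 422562) = 1/(-421656) = -1/421656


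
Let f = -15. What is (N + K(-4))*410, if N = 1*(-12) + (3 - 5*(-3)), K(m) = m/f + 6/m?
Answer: 5863/3 ≈ 1954.3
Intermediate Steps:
K(m) = 6/m - m/15 (K(m) = m/(-15) + 6/m = m*(-1/15) + 6/m = -m/15 + 6/m = 6/m - m/15)
N = 6 (N = -12 + (3 + 15) = -12 + 18 = 6)
(N + K(-4))*410 = (6 + (6/(-4) - 1/15*(-4)))*410 = (6 + (6*(-¼) + 4/15))*410 = (6 + (-3/2 + 4/15))*410 = (6 - 37/30)*410 = (143/30)*410 = 5863/3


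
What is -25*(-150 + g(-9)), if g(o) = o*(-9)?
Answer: 1725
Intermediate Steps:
g(o) = -9*o
-25*(-150 + g(-9)) = -25*(-150 - 9*(-9)) = -25*(-150 + 81) = -25*(-69) = 1725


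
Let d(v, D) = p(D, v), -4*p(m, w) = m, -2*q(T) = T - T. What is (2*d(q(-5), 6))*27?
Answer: -81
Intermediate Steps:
q(T) = 0 (q(T) = -(T - T)/2 = -1/2*0 = 0)
p(m, w) = -m/4
d(v, D) = -D/4
(2*d(q(-5), 6))*27 = (2*(-1/4*6))*27 = (2*(-3/2))*27 = -3*27 = -81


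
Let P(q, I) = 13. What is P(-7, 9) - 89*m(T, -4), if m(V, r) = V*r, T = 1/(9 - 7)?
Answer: 191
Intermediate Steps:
T = ½ (T = 1/2 = ½ ≈ 0.50000)
P(-7, 9) - 89*m(T, -4) = 13 - 89*(-4)/2 = 13 - 89*(-2) = 13 + 178 = 191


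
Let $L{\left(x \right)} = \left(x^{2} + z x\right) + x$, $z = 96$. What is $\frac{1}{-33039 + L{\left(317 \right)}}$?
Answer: $\frac{1}{98199} \approx 1.0183 \cdot 10^{-5}$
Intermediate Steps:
$L{\left(x \right)} = x^{2} + 97 x$ ($L{\left(x \right)} = \left(x^{2} + 96 x\right) + x = x^{2} + 97 x$)
$\frac{1}{-33039 + L{\left(317 \right)}} = \frac{1}{-33039 + 317 \left(97 + 317\right)} = \frac{1}{-33039 + 317 \cdot 414} = \frac{1}{-33039 + 131238} = \frac{1}{98199}$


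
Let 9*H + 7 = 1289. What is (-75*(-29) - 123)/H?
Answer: 9234/641 ≈ 14.406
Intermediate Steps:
H = 1282/9 (H = -7/9 + (⅑)*1289 = -7/9 + 1289/9 = 1282/9 ≈ 142.44)
(-75*(-29) - 123)/H = (-75*(-29) - 123)/(1282/9) = (2175 - 123)*(9/1282) = 2052*(9/1282) = 9234/641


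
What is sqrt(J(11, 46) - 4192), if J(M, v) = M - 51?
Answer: 46*I*sqrt(2) ≈ 65.054*I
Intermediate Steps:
J(M, v) = -51 + M
sqrt(J(11, 46) - 4192) = sqrt((-51 + 11) - 4192) = sqrt(-40 - 4192) = sqrt(-4232) = 46*I*sqrt(2)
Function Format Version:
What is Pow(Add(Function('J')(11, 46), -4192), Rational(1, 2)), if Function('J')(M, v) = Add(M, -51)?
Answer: Mul(46, I, Pow(2, Rational(1, 2))) ≈ Mul(65.054, I)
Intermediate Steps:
Function('J')(M, v) = Add(-51, M)
Pow(Add(Function('J')(11, 46), -4192), Rational(1, 2)) = Pow(Add(Add(-51, 11), -4192), Rational(1, 2)) = Pow(Add(-40, -4192), Rational(1, 2)) = Pow(-4232, Rational(1, 2)) = Mul(46, I, Pow(2, Rational(1, 2)))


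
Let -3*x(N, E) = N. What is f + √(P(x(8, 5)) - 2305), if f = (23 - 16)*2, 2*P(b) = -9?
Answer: 14 + I*√9238/2 ≈ 14.0 + 48.057*I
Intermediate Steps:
x(N, E) = -N/3
P(b) = -9/2 (P(b) = (½)*(-9) = -9/2)
f = 14 (f = 7*2 = 14)
f + √(P(x(8, 5)) - 2305) = 14 + √(-9/2 - 2305) = 14 + √(-4619/2) = 14 + I*√9238/2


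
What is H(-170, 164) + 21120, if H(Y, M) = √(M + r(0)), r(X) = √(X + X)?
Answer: 21120 + 2*√41 ≈ 21133.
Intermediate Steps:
r(X) = √2*√X (r(X) = √(2*X) = √2*√X)
H(Y, M) = √M (H(Y, M) = √(M + √2*√0) = √(M + √2*0) = √(M + 0) = √M)
H(-170, 164) + 21120 = √164 + 21120 = 2*√41 + 21120 = 21120 + 2*√41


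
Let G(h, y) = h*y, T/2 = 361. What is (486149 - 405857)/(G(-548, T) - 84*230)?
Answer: -20073/103744 ≈ -0.19349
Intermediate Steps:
T = 722 (T = 2*361 = 722)
(486149 - 405857)/(G(-548, T) - 84*230) = (486149 - 405857)/(-548*722 - 84*230) = 80292/(-395656 - 19320) = 80292/(-414976) = 80292*(-1/414976) = -20073/103744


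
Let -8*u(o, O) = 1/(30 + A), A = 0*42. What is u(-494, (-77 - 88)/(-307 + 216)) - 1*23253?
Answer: -5580721/240 ≈ -23253.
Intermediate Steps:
A = 0
u(o, O) = -1/240 (u(o, O) = -1/(8*(30 + 0)) = -⅛/30 = -⅛*1/30 = -1/240)
u(-494, (-77 - 88)/(-307 + 216)) - 1*23253 = -1/240 - 1*23253 = -1/240 - 23253 = -5580721/240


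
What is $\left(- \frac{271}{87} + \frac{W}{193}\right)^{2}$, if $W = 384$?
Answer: $\frac{357021025}{281937681} \approx 1.2663$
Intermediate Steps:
$\left(- \frac{271}{87} + \frac{W}{193}\right)^{2} = \left(- \frac{271}{87} + \frac{384}{193}\right)^{2} = \left(- \frac{18895}{16791}\right)^{2} = \frac{357021025}{281937681}$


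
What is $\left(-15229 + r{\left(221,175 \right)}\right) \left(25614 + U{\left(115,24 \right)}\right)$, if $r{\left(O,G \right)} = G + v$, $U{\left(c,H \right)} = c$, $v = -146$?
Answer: $-391080800$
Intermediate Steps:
$r{\left(O,G \right)} = -146 + G$ ($r{\left(O,G \right)} = G - 146 = -146 + G$)
$\left(-15229 + r{\left(221,175 \right)}\right) \left(25614 + U{\left(115,24 \right)}\right) = \left(-15229 + \left(-146 + 175\right)\right) \left(25614 + 115\right) = \left(-15229 + 29\right) 25729 = \left(-15200\right) 25729 = -391080800$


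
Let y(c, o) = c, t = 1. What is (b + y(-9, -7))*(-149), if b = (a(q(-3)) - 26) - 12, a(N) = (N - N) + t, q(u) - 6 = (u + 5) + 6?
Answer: 6854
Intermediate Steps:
q(u) = 17 + u (q(u) = 6 + ((u + 5) + 6) = 6 + ((5 + u) + 6) = 6 + (11 + u) = 17 + u)
a(N) = 1 (a(N) = (N - N) + 1 = 0 + 1 = 1)
b = -37 (b = (1 - 26) - 12 = -25 - 12 = -37)
(b + y(-9, -7))*(-149) = (-37 - 9)*(-149) = -46*(-149) = 6854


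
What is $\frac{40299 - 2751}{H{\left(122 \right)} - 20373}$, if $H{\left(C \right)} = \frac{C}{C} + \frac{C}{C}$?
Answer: $- \frac{37548}{20371} \approx -1.8432$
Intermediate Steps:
$H{\left(C \right)} = 2$ ($H{\left(C \right)} = 1 + 1 = 2$)
$\frac{40299 - 2751}{H{\left(122 \right)} - 20373} = \frac{40299 - 2751}{2 - 20373} = \frac{37548}{-20371} = 37548 \left(- \frac{1}{20371}\right) = - \frac{37548}{20371}$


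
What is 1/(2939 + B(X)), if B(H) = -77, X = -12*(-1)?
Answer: 1/2862 ≈ 0.00034941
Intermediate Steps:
X = 12
1/(2939 + B(X)) = 1/(2939 - 77) = 1/2862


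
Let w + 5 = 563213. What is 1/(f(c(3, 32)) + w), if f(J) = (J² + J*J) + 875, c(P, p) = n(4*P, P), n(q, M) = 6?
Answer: 1/564155 ≈ 1.7726e-6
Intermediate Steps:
w = 563208 (w = -5 + 563213 = 563208)
c(P, p) = 6
f(J) = 875 + 2*J² (f(J) = (J² + J²) + 875 = 2*J² + 875 = 875 + 2*J²)
1/(f(c(3, 32)) + w) = 1/((875 + 2*6²) + 563208) = 1/((875 + 2*36) + 563208) = 1/((875 + 72) + 563208) = 1/(947 + 563208) = 1/564155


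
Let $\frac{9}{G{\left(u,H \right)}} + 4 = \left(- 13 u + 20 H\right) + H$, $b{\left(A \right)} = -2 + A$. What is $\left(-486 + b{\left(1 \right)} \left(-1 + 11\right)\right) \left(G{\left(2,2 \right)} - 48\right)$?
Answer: $23436$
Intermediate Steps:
$G{\left(u,H \right)} = \frac{9}{-4 - 13 u + 21 H}$ ($G{\left(u,H \right)} = \frac{9}{-4 + \left(\left(- 13 u + 20 H\right) + H\right)} = \frac{9}{-4 + \left(- 13 u + 21 H\right)} = \frac{9}{-4 - 13 u + 21 H}$)
$\left(-486 + b{\left(1 \right)} \left(-1 + 11\right)\right) \left(G{\left(2,2 \right)} - 48\right) = \left(-486 + \left(-2 + 1\right) \left(-1 + 11\right)\right) \left(- \frac{9}{4 - 42 + 13 \cdot 2} - 48\right) = \left(-486 - 10\right) \left(- \frac{9}{4 - 42 + 26} - 48\right) = \left(-486 - 10\right) \left(- \frac{9}{-12} - 48\right) = - 496 \left(\left(-9\right) \left(- \frac{1}{12}\right) - 48\right) = - 496 \left(\frac{3}{4} - 48\right) = \left(-496\right) \left(- \frac{189}{4}\right) = 23436$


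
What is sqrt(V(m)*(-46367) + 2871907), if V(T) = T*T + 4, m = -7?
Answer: 2*sqrt(103614) ≈ 643.78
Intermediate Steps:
V(T) = 4 + T**2 (V(T) = T**2 + 4 = 4 + T**2)
sqrt(V(m)*(-46367) + 2871907) = sqrt((4 + (-7)**2)*(-46367) + 2871907) = sqrt((4 + 49)*(-46367) + 2871907) = sqrt(53*(-46367) + 2871907) = sqrt(-2457451 + 2871907) = sqrt(414456) = 2*sqrt(103614)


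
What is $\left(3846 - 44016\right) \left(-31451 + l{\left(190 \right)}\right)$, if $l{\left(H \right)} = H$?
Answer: $1255754370$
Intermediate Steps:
$\left(3846 - 44016\right) \left(-31451 + l{\left(190 \right)}\right) = \left(3846 - 44016\right) \left(-31451 + 190\right) = \left(-40170\right) \left(-31261\right) = 1255754370$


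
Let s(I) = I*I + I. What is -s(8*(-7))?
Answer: -3080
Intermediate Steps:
s(I) = I + I² (s(I) = I² + I = I + I²)
-s(8*(-7)) = -8*(-7)*(1 + 8*(-7)) = -(-56)*(1 - 56) = -(-56)*(-55) = -1*3080 = -3080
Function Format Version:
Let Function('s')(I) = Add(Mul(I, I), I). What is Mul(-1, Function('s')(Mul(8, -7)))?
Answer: -3080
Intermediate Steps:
Function('s')(I) = Add(I, Pow(I, 2)) (Function('s')(I) = Add(Pow(I, 2), I) = Add(I, Pow(I, 2)))
Mul(-1, Function('s')(Mul(8, -7))) = Mul(-1, Mul(Mul(8, -7), Add(1, Mul(8, -7)))) = Mul(-1, Mul(-56, Add(1, -56))) = Mul(-1, Mul(-56, -55)) = Mul(-1, 3080) = -3080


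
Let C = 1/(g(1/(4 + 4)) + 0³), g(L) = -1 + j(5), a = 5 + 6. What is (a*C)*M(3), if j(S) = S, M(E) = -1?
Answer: -11/4 ≈ -2.7500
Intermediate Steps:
a = 11
g(L) = 4 (g(L) = -1 + 5 = 4)
C = ¼ (C = 1/(4 + 0³) = 1/(4 + 0) = 1/4 = ¼ ≈ 0.25000)
(a*C)*M(3) = (11*(¼))*(-1) = (11/4)*(-1) = -11/4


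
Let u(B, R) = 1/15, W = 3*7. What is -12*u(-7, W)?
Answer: -⅘ ≈ -0.80000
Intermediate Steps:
W = 21
u(B, R) = 1/15
-12*u(-7, W) = -12*1/15 = -⅘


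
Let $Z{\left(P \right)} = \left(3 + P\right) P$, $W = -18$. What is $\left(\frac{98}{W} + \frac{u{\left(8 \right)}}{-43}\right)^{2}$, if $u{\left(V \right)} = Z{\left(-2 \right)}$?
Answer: $\frac{4363921}{149769} \approx 29.138$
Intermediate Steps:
$Z{\left(P \right)} = P \left(3 + P\right)$
$u{\left(V \right)} = -2$ ($u{\left(V \right)} = - 2 \left(3 - 2\right) = \left(-2\right) 1 = -2$)
$\left(\frac{98}{W} + \frac{u{\left(8 \right)}}{-43}\right)^{2} = \left(\frac{98}{-18} - \frac{2}{-43}\right)^{2} = \left(98 \left(- \frac{1}{18}\right) - - \frac{2}{43}\right)^{2} = \left(- \frac{49}{9} + \frac{2}{43}\right)^{2} = \left(- \frac{2089}{387}\right)^{2} = \frac{4363921}{149769}$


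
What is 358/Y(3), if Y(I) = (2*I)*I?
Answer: 179/9 ≈ 19.889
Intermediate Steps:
Y(I) = 2*I**2
358/Y(3) = 358/((2*3**2)) = 358/((2*9)) = 358/18 = 358*(1/18) = 179/9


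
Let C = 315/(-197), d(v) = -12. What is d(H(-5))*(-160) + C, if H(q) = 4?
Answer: 377925/197 ≈ 1918.4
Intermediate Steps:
C = -315/197 (C = 315*(-1/197) = -315/197 ≈ -1.5990)
d(H(-5))*(-160) + C = -12*(-160) - 315/197 = 1920 - 315/197 = 377925/197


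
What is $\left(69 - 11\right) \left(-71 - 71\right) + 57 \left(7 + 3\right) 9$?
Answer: $-3106$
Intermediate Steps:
$\left(69 - 11\right) \left(-71 - 71\right) + 57 \left(7 + 3\right) 9 = 58 \left(-142\right) + 57 \cdot 10 \cdot 9 = -8236 + 57 \cdot 90 = -8236 + 5130 = -3106$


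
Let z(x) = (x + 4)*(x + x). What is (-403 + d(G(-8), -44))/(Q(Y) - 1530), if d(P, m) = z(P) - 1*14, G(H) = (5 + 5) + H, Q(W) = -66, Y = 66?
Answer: 131/532 ≈ 0.24624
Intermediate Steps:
z(x) = 2*x*(4 + x) (z(x) = (4 + x)*(2*x) = 2*x*(4 + x))
G(H) = 10 + H
d(P, m) = -14 + 2*P*(4 + P) (d(P, m) = 2*P*(4 + P) - 1*14 = 2*P*(4 + P) - 14 = -14 + 2*P*(4 + P))
(-403 + d(G(-8), -44))/(Q(Y) - 1530) = (-403 + (-14 + 2*(10 - 8)*(4 + (10 - 8))))/(-66 - 1530) = (-403 + (-14 + 2*2*(4 + 2)))/(-1596) = (-403 + (-14 + 2*2*6))*(-1/1596) = (-403 + (-14 + 24))*(-1/1596) = (-403 + 10)*(-1/1596) = -393*(-1/1596) = 131/532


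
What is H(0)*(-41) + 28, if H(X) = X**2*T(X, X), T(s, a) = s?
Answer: 28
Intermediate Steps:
H(X) = X**3 (H(X) = X**2*X = X**3)
H(0)*(-41) + 28 = 0**3*(-41) + 28 = 0*(-41) + 28 = 0 + 28 = 28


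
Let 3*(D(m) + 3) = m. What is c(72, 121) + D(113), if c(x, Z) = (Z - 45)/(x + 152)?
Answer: 5881/168 ≈ 35.006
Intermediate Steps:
D(m) = -3 + m/3
c(x, Z) = (-45 + Z)/(152 + x)
c(72, 121) + D(113) = (-45 + 121)/(152 + 72) + (-3 + (⅓)*113) = 76/224 + (-3 + 113/3) = (1/224)*76 + 104/3 = 19/56 + 104/3 = 5881/168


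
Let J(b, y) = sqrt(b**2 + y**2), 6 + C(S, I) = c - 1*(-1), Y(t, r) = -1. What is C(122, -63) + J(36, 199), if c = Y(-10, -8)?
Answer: -6 + sqrt(40897) ≈ 196.23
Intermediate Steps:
c = -1
C(S, I) = -6 (C(S, I) = -6 + (-1 - 1*(-1)) = -6 + (-1 + 1) = -6 + 0 = -6)
C(122, -63) + J(36, 199) = -6 + sqrt(36**2 + 199**2) = -6 + sqrt(1296 + 39601) = -6 + sqrt(40897)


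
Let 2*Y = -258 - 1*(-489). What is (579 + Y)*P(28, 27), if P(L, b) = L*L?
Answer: 544488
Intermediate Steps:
Y = 231/2 (Y = (-258 - 1*(-489))/2 = (-258 + 489)/2 = (½)*231 = 231/2 ≈ 115.50)
P(L, b) = L²
(579 + Y)*P(28, 27) = (579 + 231/2)*28² = (1389/2)*784 = 544488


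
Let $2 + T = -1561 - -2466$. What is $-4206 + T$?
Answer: $-3303$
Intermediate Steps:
$T = 903$ ($T = -2 - -905 = -2 + \left(-1561 + 2466\right) = -2 + 905 = 903$)
$-4206 + T = -4206 + 903 = -3303$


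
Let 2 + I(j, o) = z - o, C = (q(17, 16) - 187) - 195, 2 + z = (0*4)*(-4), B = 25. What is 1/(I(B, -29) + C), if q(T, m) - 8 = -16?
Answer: -1/365 ≈ -0.0027397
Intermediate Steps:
q(T, m) = -8 (q(T, m) = 8 - 16 = -8)
z = -2 (z = -2 + (0*4)*(-4) = -2 + 0*(-4) = -2 + 0 = -2)
C = -390 (C = (-8 - 187) - 195 = -195 - 195 = -390)
I(j, o) = -4 - o (I(j, o) = -2 + (-2 - o) = -4 - o)
1/(I(B, -29) + C) = 1/((-4 - 1*(-29)) - 390) = 1/((-4 + 29) - 390) = 1/(25 - 390) = 1/(-365) = -1/365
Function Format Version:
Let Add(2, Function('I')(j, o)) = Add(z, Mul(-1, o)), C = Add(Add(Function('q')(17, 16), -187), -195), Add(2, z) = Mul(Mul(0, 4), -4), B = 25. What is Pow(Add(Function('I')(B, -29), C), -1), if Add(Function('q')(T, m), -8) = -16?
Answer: Rational(-1, 365) ≈ -0.0027397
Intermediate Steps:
Function('q')(T, m) = -8 (Function('q')(T, m) = Add(8, -16) = -8)
z = -2 (z = Add(-2, Mul(Mul(0, 4), -4)) = Add(-2, Mul(0, -4)) = Add(-2, 0) = -2)
C = -390 (C = Add(Add(-8, -187), -195) = Add(-195, -195) = -390)
Function('I')(j, o) = Add(-4, Mul(-1, o)) (Function('I')(j, o) = Add(-2, Add(-2, Mul(-1, o))) = Add(-4, Mul(-1, o)))
Pow(Add(Function('I')(B, -29), C), -1) = Pow(Add(Add(-4, Mul(-1, -29)), -390), -1) = Pow(Add(Add(-4, 29), -390), -1) = Pow(Add(25, -390), -1) = Pow(-365, -1) = Rational(-1, 365)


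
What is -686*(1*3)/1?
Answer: -2058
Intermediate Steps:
-686*(1*3)/1 = -686*3*1 = -2058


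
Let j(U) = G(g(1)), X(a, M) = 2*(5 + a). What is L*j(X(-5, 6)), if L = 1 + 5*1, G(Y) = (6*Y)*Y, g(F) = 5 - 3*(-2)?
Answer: 4356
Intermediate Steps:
X(a, M) = 10 + 2*a
g(F) = 11 (g(F) = 5 + 6 = 11)
G(Y) = 6*Y**2
j(U) = 726 (j(U) = 6*11**2 = 6*121 = 726)
L = 6 (L = 1 + 5 = 6)
L*j(X(-5, 6)) = 6*726 = 4356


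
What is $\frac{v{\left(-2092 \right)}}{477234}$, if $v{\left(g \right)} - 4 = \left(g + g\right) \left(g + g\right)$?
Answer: $\frac{8752930}{238617} \approx 36.682$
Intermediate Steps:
$v{\left(g \right)} = 4 + 4 g^{2}$ ($v{\left(g \right)} = 4 + \left(g + g\right) \left(g + g\right) = 4 + 2 g 2 g = 4 + 4 g^{2}$)
$\frac{v{\left(-2092 \right)}}{477234} = \frac{4 + 4 \left(-2092\right)^{2}}{477234} = \left(4 + 4 \cdot 4376464\right) \frac{1}{477234} = \left(4 + 17505856\right) \frac{1}{477234} = 17505860 \cdot \frac{1}{477234} = \frac{8752930}{238617}$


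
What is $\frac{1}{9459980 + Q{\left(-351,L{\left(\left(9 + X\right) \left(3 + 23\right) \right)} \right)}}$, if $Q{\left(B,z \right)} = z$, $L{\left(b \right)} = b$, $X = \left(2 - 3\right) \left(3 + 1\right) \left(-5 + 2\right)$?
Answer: $\frac{1}{9460526} \approx 1.057 \cdot 10^{-7}$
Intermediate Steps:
$X = 12$ ($X = - 4 \left(-3\right) = \left(-1\right) \left(-12\right) = 12$)
$\frac{1}{9459980 + Q{\left(-351,L{\left(\left(9 + X\right) \left(3 + 23\right) \right)} \right)}} = \frac{1}{9459980 + \left(9 + 12\right) \left(3 + 23\right)} = \frac{1}{9459980 + 21 \cdot 26} = \frac{1}{9459980 + 546} = \frac{1}{9460526}$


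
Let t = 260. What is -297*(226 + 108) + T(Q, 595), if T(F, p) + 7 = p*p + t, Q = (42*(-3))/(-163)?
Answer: 255080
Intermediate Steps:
Q = 126/163 (Q = -126*(-1/163) = 126/163 ≈ 0.77301)
T(F, p) = 253 + p² (T(F, p) = -7 + (p*p + 260) = -7 + (p² + 260) = -7 + (260 + p²) = 253 + p²)
-297*(226 + 108) + T(Q, 595) = -297*(226 + 108) + (253 + 595²) = -297*334 + (253 + 354025) = -99198 + 354278 = 255080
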